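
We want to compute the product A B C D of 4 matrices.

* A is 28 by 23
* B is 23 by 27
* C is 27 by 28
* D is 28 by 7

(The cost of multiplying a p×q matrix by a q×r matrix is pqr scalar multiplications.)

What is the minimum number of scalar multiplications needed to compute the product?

14147

Adjacent pairs: AB = 28·23·27 = 17388; BC = 23·27·28 = 17388; CD = 27·28·7 = 5292.
Length 3: A..C: k=1: 0+17388+28·23·28=35420; k=2: 17388+0+28·27·28=38556 → min 35420 | B..D: k=2: 0+5292+23·27·7=9639; k=3: 17388+0+23·28·7=21896 → min 9639.
Length 4: A..D: k=1: 0+9639+28·23·7=14147; k=2: 17388+5292+28·27·7=27972; k=3: 35420+0+28·28·7=40908 → min 14147.
Optimal order: (A (B (C D))) with cost 14147.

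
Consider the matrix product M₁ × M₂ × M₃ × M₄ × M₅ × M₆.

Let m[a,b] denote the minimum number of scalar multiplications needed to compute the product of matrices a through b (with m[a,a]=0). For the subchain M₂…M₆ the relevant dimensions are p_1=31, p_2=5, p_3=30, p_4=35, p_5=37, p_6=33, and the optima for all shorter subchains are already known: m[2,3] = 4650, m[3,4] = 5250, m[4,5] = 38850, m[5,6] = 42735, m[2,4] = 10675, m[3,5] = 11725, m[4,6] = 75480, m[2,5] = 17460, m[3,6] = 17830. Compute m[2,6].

22945

m[2,6] = min over k∈[2,5] of m[2,k]+m[k+1,6]+p_{1}·p_k·p_{6}.
k=2: 0 + 17830 + 31·5·33 = 22945; k=3: 4650 + 75480 + 31·30·33 = 110820; k=4: 10675 + 42735 + 31·35·33 = 89215; k=5: 17460 + 0 + 31·37·33 = 55311.
Minimum: 22945 at k=2.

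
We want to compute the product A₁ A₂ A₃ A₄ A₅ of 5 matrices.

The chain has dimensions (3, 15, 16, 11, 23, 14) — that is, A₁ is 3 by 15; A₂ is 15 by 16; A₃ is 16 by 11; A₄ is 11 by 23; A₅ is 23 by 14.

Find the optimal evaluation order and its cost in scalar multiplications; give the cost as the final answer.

2973

Adjacent pairs: A₁A₂ = 3·15·16 = 720; A₂A₃ = 15·16·11 = 2640; A₃A₄ = 16·11·23 = 4048; A₄A₅ = 11·23·14 = 3542.
Length 3: A₁..A₃: k=1: 0+2640+3·15·11=3135; k=2: 720+0+3·16·11=1248 → min 1248 | A₂..A₄: k=2: 0+4048+15·16·23=9568; k=3: 2640+0+15·11·23=6435 → min 6435 | A₃..A₅: k=3: 0+3542+16·11·14=6006; k=4: 4048+0+16·23·14=9200 → min 6006.
Length 4: A₁..A₄: k=1: 0+6435+3·15·23=7470; k=2: 720+4048+3·16·23=5872; k=3: 1248+0+3·11·23=2007 → min 2007 | A₂..A₅: k=2: 0+6006+15·16·14=9366; k=3: 2640+3542+15·11·14=8492; k=4: 6435+0+15·23·14=11265 → min 8492.
Length 5: A₁..A₅: k=1: 0+8492+3·15·14=9122; k=2: 720+6006+3·16·14=7398; k=3: 1248+3542+3·11·14=5252; k=4: 2007+0+3·23·14=2973 → min 2973.
Optimal parenthesization: ((((A₁ A₂) A₃) A₄) A₅) with cost 2973.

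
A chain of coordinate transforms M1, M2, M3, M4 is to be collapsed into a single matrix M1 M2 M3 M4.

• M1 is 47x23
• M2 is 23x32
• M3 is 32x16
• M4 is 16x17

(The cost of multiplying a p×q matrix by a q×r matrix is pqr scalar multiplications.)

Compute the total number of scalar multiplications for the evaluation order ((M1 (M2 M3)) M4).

41856

(M2 M3): 23×32 by 32×16 → 23×16, cost 23·32·16 = 11776
(M1 (M2 M3)): 47×23 by 23×16 → 47×16, cost 47·23·16 = 17296; cumulative 29072
((M1 (M2 M3)) M4): 47×16 by 16×17 → 47×17, cost 47·16·17 = 12784; cumulative 41856
Total: 41856 scalar multiplications.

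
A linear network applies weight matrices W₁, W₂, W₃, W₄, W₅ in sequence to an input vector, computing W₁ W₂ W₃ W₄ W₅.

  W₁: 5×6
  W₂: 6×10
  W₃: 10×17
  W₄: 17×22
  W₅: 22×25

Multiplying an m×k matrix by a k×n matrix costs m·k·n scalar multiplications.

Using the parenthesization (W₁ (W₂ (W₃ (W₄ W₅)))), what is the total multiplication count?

(W₄ W₅): 17×22 by 22×25 → 17×25, cost 17·22·25 = 9350
(W₃ (W₄ W₅)): 10×17 by 17×25 → 10×25, cost 10·17·25 = 4250; cumulative 13600
(W₂ (W₃ (W₄ W₅))): 6×10 by 10×25 → 6×25, cost 6·10·25 = 1500; cumulative 15100
(W₁ (W₂ (W₃ (W₄ W₅)))): 5×6 by 6×25 → 5×25, cost 5·6·25 = 750; cumulative 15850
Total: 15850 scalar multiplications.

15850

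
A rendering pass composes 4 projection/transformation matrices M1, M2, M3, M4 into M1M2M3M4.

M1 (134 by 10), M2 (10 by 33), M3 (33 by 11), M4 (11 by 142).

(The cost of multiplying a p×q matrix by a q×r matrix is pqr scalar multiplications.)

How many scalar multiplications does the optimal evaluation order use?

209530

Adjacent pairs: M1M2 = 134·10·33 = 44220; M2M3 = 10·33·11 = 3630; M3M4 = 33·11·142 = 51546.
Length 3: M1..M3: k=1: 0+3630+134·10·11=18370; k=2: 44220+0+134·33·11=92862 → min 18370 | M2..M4: k=2: 0+51546+10·33·142=98406; k=3: 3630+0+10·11·142=19250 → min 19250.
Length 4: M1..M4: k=1: 0+19250+134·10·142=209530; k=2: 44220+51546+134·33·142=723690; k=3: 18370+0+134·11·142=227678 → min 209530.
Optimal order: (M1((M2M3)M4)) with cost 209530.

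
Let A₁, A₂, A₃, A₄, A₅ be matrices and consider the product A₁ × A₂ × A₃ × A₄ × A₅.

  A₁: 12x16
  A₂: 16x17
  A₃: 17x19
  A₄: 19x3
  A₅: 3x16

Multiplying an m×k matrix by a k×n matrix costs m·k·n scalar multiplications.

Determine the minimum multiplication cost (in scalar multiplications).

Adjacent pairs: A₁A₂ = 12·16·17 = 3264; A₂A₃ = 16·17·19 = 5168; A₃A₄ = 17·19·3 = 969; A₄A₅ = 19·3·16 = 912.
Length 3: A₁..A₃: k=1: 0+5168+12·16·19=8816; k=2: 3264+0+12·17·19=7140 → min 7140 | A₂..A₄: k=2: 0+969+16·17·3=1785; k=3: 5168+0+16·19·3=6080 → min 1785 | A₃..A₅: k=3: 0+912+17·19·16=6080; k=4: 969+0+17·3·16=1785 → min 1785.
Length 4: A₁..A₄: k=1: 0+1785+12·16·3=2361; k=2: 3264+969+12·17·3=4845; k=3: 7140+0+12·19·3=7824 → min 2361 | A₂..A₅: k=2: 0+1785+16·17·16=6137; k=3: 5168+912+16·19·16=10944; k=4: 1785+0+16·3·16=2553 → min 2553.
Length 5: A₁..A₅: k=1: 0+2553+12·16·16=5625; k=2: 3264+1785+12·17·16=8313; k=3: 7140+912+12·19·16=11700; k=4: 2361+0+12·3·16=2937 → min 2937.
Optimal order: ((A₁ × (A₂ × (A₃ × A₄))) × A₅) with cost 2937.

2937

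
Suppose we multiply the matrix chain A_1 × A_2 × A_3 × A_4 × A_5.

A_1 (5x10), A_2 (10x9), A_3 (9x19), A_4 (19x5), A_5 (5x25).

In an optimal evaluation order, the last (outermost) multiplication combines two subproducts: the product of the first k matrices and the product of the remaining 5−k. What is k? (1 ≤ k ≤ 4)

Adjacent pairs: A_1A_2 = 5·10·9 = 450; A_2A_3 = 10·9·19 = 1710; A_3A_4 = 9·19·5 = 855; A_4A_5 = 19·5·25 = 2375.
Length 3: A_1..A_3: k=1: 0+1710+5·10·19=2660; k=2: 450+0+5·9·19=1305 → min 1305 | A_2..A_4: k=2: 0+855+10·9·5=1305; k=3: 1710+0+10·19·5=2660 → min 1305 | A_3..A_5: k=3: 0+2375+9·19·25=6650; k=4: 855+0+9·5·25=1980 → min 1980.
Length 4: A_1..A_4: k=1: 0+1305+5·10·5=1555; k=2: 450+855+5·9·5=1530; k=3: 1305+0+5·19·5=1780 → min 1530 | A_2..A_5: k=2: 0+1980+10·9·25=4230; k=3: 1710+2375+10·19·25=8835; k=4: 1305+0+10·5·25=2555 → min 2555.
Top-level splits: k=1: (A_1..A_1)·(A_2..A_5) → 0+2555+5·10·25 = 3805; k=2: (A_1..A_2)·(A_3..A_5) → 450+1980+5·9·25 = 3555; k=3: (A_1..A_3)·(A_4..A_5) → 1305+2375+5·19·25 = 6055; k=4: (A_1..A_4)·(A_5..A_5) → 1530+0+5·5·25 = 2155.
Best split is after A_4, i.e. k = 4.

4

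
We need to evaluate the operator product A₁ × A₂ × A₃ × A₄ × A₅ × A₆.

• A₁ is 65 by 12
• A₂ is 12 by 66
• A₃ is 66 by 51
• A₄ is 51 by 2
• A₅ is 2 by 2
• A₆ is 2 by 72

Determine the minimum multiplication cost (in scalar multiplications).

Adjacent pairs: A₁A₂ = 65·12·66 = 51480; A₂A₃ = 12·66·51 = 40392; A₃A₄ = 66·51·2 = 6732; A₄A₅ = 51·2·2 = 204; A₅A₆ = 2·2·72 = 288.
Length 3: A₁..A₃: k=1: 0+40392+65·12·51=80172; k=2: 51480+0+65·66·51=270270 → min 80172 | A₂..A₄: k=2: 0+6732+12·66·2=8316; k=3: 40392+0+12·51·2=41616 → min 8316 | A₃..A₅: k=3: 0+204+66·51·2=6936; k=4: 6732+0+66·2·2=6996 → min 6936 | A₄..A₆: k=4: 0+288+51·2·72=7632; k=5: 204+0+51·2·72=7548 → min 7548.
Length 4: A₁..A₄: k=1: 0+8316+65·12·2=9876; k=2: 51480+6732+65·66·2=66792; k=3: 80172+0+65·51·2=86802 → min 9876 | A₂..A₅: k=2: 0+6936+12·66·2=8520; k=3: 40392+204+12·51·2=41820; k=4: 8316+0+12·2·2=8364 → min 8364 | A₃..A₆: k=3: 0+7548+66·51·72=249900; k=4: 6732+288+66·2·72=16524; k=5: 6936+0+66·2·72=16440 → min 16440.
Length 5: A₁..A₅: k=1: 0+8364+65·12·2=9924; k=2: 51480+6936+65·66·2=66996; k=3: 80172+204+65·51·2=87006; k=4: 9876+0+65·2·2=10136 → min 9924 | A₂..A₆: k=2: 0+16440+12·66·72=73464; k=3: 40392+7548+12·51·72=92004; k=4: 8316+288+12·2·72=10332; k=5: 8364+0+12·2·72=10092 → min 10092.
Length 6: A₁..A₆: k=1: 0+10092+65·12·72=66252; k=2: 51480+16440+65·66·72=376800; k=3: 80172+7548+65·51·72=326400; k=4: 9876+288+65·2·72=19524; k=5: 9924+0+65·2·72=19284 → min 19284.
Optimal order: ((A₁ × ((A₂ × (A₃ × A₄)) × A₅)) × A₆) with cost 19284.

19284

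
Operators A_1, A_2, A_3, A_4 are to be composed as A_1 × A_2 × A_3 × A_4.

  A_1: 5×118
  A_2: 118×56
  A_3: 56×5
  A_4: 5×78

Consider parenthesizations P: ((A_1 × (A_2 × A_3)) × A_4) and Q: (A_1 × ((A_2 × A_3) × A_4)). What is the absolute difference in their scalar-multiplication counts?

Order P = ((A_1 × (A_2 × A_3)) × A_4): (A_2 × A_3): 118×56 by 56×5 → 118×5, cost 118·56·5 = 33040; (A_1 × (A_2 × A_3)): 5×118 by 118×5 → 5×5, cost 5·118·5 = 2950; cumulative 35990; ((A_1 × (A_2 × A_3)) × A_4): 5×5 by 5×78 → 5×78, cost 5·5·78 = 1950; cumulative 37940. Total 37940.
Order Q = (A_1 × ((A_2 × A_3) × A_4)): (A_2 × A_3): 118×56 by 56×5 → 118×5, cost 118·56·5 = 33040; ((A_2 × A_3) × A_4): 118×5 by 5×78 → 118×78, cost 118·5·78 = 46020; cumulative 79060; (A_1 × ((A_2 × A_3) × A_4)): 5×118 by 118×78 → 5×78, cost 5·118·78 = 46020; cumulative 125080. Total 125080.
Difference: |37940 − 125080| = 87140.

87140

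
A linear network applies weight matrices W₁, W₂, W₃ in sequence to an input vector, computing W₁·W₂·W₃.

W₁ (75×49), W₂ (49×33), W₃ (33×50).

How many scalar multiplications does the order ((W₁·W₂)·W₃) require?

(W₁·W₂): 75×49 by 49×33 → 75×33, cost 75·49·33 = 121275
((W₁·W₂)·W₃): 75×33 by 33×50 → 75×50, cost 75·33·50 = 123750; cumulative 245025
Total: 245025 scalar multiplications.

245025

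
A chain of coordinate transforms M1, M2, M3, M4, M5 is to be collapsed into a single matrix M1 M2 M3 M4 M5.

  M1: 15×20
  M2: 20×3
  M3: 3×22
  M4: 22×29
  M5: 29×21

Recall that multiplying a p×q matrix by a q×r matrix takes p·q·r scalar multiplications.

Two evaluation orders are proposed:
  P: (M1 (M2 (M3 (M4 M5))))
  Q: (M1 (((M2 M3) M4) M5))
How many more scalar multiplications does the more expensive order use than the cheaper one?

Order P = (M1 (M2 (M3 (M4 M5)))): (M4 M5): 22×29 by 29×21 → 22×21, cost 22·29·21 = 13398; (M3 (M4 M5)): 3×22 by 22×21 → 3×21, cost 3·22·21 = 1386; cumulative 14784; (M2 (M3 (M4 M5))): 20×3 by 3×21 → 20×21, cost 20·3·21 = 1260; cumulative 16044; (M1 (M2 (M3 (M4 M5)))): 15×20 by 20×21 → 15×21, cost 15·20·21 = 6300; cumulative 22344. Total 22344.
Order Q = (M1 (((M2 M3) M4) M5)): (M2 M3): 20×3 by 3×22 → 20×22, cost 20·3·22 = 1320; ((M2 M3) M4): 20×22 by 22×29 → 20×29, cost 20·22·29 = 12760; cumulative 14080; (((M2 M3) M4) M5): 20×29 by 29×21 → 20×21, cost 20·29·21 = 12180; cumulative 26260; (M1 (((M2 M3) M4) M5)): 15×20 by 20×21 → 15×21, cost 15·20·21 = 6300; cumulative 32560. Total 32560.
Difference: |22344 − 32560| = 10216.

10216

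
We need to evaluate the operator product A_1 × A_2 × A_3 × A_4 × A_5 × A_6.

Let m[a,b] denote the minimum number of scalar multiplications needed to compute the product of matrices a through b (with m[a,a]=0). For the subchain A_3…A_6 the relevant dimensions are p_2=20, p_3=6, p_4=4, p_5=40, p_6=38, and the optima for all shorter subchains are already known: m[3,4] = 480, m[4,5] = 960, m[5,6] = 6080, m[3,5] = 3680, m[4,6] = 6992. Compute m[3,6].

9600

m[3,6] = min over k∈[3,5] of m[3,k]+m[k+1,6]+p_{2}·p_k·p_{6}.
k=3: 0 + 6992 + 20·6·38 = 11552; k=4: 480 + 6080 + 20·4·38 = 9600; k=5: 3680 + 0 + 20·40·38 = 34080.
Minimum: 9600 at k=4.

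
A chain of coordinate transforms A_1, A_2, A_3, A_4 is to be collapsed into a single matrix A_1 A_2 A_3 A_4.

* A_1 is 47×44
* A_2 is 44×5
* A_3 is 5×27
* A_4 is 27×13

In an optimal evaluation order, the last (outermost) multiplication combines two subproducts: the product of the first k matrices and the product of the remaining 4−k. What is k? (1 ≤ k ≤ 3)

Adjacent pairs: A_1A_2 = 47·44·5 = 10340; A_2A_3 = 44·5·27 = 5940; A_3A_4 = 5·27·13 = 1755.
Length 3: A_1..A_3: k=1: 0+5940+47·44·27=61776; k=2: 10340+0+47·5·27=16685 → min 16685 | A_2..A_4: k=2: 0+1755+44·5·13=4615; k=3: 5940+0+44·27·13=21384 → min 4615.
Top-level splits: k=1: (A_1..A_1)·(A_2..A_4) → 0+4615+47·44·13 = 31499; k=2: (A_1..A_2)·(A_3..A_4) → 10340+1755+47·5·13 = 15150; k=3: (A_1..A_3)·(A_4..A_4) → 16685+0+47·27·13 = 33182.
Best split is after A_2, i.e. k = 2.

2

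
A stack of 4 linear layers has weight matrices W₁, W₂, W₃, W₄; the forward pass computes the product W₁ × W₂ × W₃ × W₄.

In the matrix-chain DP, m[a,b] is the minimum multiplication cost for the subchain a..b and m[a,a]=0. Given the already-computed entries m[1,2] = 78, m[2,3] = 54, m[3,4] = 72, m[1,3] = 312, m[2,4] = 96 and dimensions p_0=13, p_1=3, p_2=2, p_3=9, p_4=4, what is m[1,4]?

m[1,4] = min over k∈[1,3] of m[1,k]+m[k+1,4]+p_{0}·p_k·p_{4}.
k=1: 0 + 96 + 13·3·4 = 252; k=2: 78 + 72 + 13·2·4 = 254; k=3: 312 + 0 + 13·9·4 = 780.
Minimum: 252 at k=1.

252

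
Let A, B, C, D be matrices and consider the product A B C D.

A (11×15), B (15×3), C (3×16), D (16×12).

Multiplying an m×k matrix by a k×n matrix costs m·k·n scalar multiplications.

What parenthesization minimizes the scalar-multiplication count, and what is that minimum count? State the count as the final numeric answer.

Adjacent pairs: AB = 11·15·3 = 495; BC = 15·3·16 = 720; CD = 3·16·12 = 576.
Length 3: A..C: k=1: 0+720+11·15·16=3360; k=2: 495+0+11·3·16=1023 → min 1023 | B..D: k=2: 0+576+15·3·12=1116; k=3: 720+0+15·16·12=3600 → min 1116.
Length 4: A..D: k=1: 0+1116+11·15·12=3096; k=2: 495+576+11·3·12=1467; k=3: 1023+0+11·16·12=3135 → min 1467.
Optimal parenthesization: ((A B) (C D)) with cost 1467.

1467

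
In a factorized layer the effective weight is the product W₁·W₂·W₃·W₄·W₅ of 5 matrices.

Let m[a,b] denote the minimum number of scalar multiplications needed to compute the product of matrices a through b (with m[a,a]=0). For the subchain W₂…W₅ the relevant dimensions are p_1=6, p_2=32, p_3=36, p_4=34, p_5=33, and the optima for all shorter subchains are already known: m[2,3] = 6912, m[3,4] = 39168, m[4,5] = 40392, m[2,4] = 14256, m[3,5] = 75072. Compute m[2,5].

20988

m[2,5] = min over k∈[2,4] of m[2,k]+m[k+1,5]+p_{1}·p_k·p_{5}.
k=2: 0 + 75072 + 6·32·33 = 81408; k=3: 6912 + 40392 + 6·36·33 = 54432; k=4: 14256 + 0 + 6·34·33 = 20988.
Minimum: 20988 at k=4.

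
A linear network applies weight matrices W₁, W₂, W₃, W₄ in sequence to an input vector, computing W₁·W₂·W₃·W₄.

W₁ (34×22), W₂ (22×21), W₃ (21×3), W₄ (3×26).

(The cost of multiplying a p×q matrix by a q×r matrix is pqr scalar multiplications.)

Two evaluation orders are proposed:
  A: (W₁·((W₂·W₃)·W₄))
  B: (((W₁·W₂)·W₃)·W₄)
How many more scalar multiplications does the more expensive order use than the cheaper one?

Order A = (W₁·((W₂·W₃)·W₄)): (W₂·W₃): 22×21 by 21×3 → 22×3, cost 22·21·3 = 1386; ((W₂·W₃)·W₄): 22×3 by 3×26 → 22×26, cost 22·3·26 = 1716; cumulative 3102; (W₁·((W₂·W₃)·W₄)): 34×22 by 22×26 → 34×26, cost 34·22·26 = 19448; cumulative 22550. Total 22550.
Order B = (((W₁·W₂)·W₃)·W₄): (W₁·W₂): 34×22 by 22×21 → 34×21, cost 34·22·21 = 15708; ((W₁·W₂)·W₃): 34×21 by 21×3 → 34×3, cost 34·21·3 = 2142; cumulative 17850; (((W₁·W₂)·W₃)·W₄): 34×3 by 3×26 → 34×26, cost 34·3·26 = 2652; cumulative 20502. Total 20502.
Difference: |22550 − 20502| = 2048.

2048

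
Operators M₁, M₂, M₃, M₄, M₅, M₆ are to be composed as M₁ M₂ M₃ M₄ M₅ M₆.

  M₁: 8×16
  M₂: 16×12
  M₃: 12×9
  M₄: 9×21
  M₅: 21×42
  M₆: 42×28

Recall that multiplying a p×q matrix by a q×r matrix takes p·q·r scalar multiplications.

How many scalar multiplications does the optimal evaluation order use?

Adjacent pairs: M₁M₂ = 8·16·12 = 1536; M₂M₃ = 16·12·9 = 1728; M₃M₄ = 12·9·21 = 2268; M₄M₅ = 9·21·42 = 7938; M₅M₆ = 21·42·28 = 24696.
Length 3: M₁..M₃: k=1: 0+1728+8·16·9=2880; k=2: 1536+0+8·12·9=2400 → min 2400 | M₂..M₄: k=2: 0+2268+16·12·21=6300; k=3: 1728+0+16·9·21=4752 → min 4752 | M₃..M₅: k=3: 0+7938+12·9·42=12474; k=4: 2268+0+12·21·42=12852 → min 12474 | M₄..M₆: k=4: 0+24696+9·21·28=29988; k=5: 7938+0+9·42·28=18522 → min 18522.
Length 4: M₁..M₄: k=1: 0+4752+8·16·21=7440; k=2: 1536+2268+8·12·21=5820; k=3: 2400+0+8·9·21=3912 → min 3912 | M₂..M₅: k=2: 0+12474+16·12·42=20538; k=3: 1728+7938+16·9·42=15714; k=4: 4752+0+16·21·42=18864 → min 15714 | M₃..M₆: k=3: 0+18522+12·9·28=21546; k=4: 2268+24696+12·21·28=34020; k=5: 12474+0+12·42·28=26586 → min 21546.
Length 5: M₁..M₅: k=1: 0+15714+8·16·42=21090; k=2: 1536+12474+8·12·42=18042; k=3: 2400+7938+8·9·42=13362; k=4: 3912+0+8·21·42=10968 → min 10968 | M₂..M₆: k=2: 0+21546+16·12·28=26922; k=3: 1728+18522+16·9·28=24282; k=4: 4752+24696+16·21·28=38856; k=5: 15714+0+16·42·28=34530 → min 24282.
Length 6: M₁..M₆: k=1: 0+24282+8·16·28=27866; k=2: 1536+21546+8·12·28=25770; k=3: 2400+18522+8·9·28=22938; k=4: 3912+24696+8·21·28=33312; k=5: 10968+0+8·42·28=20376 → min 20376.
Optimal order: (((((M₁ M₂) M₃) M₄) M₅) M₆) with cost 20376.

20376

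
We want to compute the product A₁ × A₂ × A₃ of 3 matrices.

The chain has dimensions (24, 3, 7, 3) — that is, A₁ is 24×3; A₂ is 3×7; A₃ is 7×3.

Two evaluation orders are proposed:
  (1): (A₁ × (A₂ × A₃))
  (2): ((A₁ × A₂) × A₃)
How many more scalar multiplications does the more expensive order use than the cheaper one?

729

Order (1) = (A₁ × (A₂ × A₃)): (A₂ × A₃): 3×7 by 7×3 → 3×3, cost 3·7·3 = 63; (A₁ × (A₂ × A₃)): 24×3 by 3×3 → 24×3, cost 24·3·3 = 216; cumulative 279. Total 279.
Order (2) = ((A₁ × A₂) × A₃): (A₁ × A₂): 24×3 by 3×7 → 24×7, cost 24·3·7 = 504; ((A₁ × A₂) × A₃): 24×7 by 7×3 → 24×3, cost 24·7·3 = 504; cumulative 1008. Total 1008.
Difference: |279 − 1008| = 729.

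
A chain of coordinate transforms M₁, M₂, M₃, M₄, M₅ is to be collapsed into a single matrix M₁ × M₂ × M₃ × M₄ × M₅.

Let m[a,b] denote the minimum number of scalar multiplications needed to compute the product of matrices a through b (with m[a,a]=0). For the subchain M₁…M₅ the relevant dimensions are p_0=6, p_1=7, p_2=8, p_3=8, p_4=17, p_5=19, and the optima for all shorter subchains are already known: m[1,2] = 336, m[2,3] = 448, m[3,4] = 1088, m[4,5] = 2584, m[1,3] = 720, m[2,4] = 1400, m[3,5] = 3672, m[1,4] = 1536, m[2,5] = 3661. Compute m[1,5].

3474

m[1,5] = min over k∈[1,4] of m[1,k]+m[k+1,5]+p_{0}·p_k·p_{5}.
k=1: 0 + 3661 + 6·7·19 = 4459; k=2: 336 + 3672 + 6·8·19 = 4920; k=3: 720 + 2584 + 6·8·19 = 4216; k=4: 1536 + 0 + 6·17·19 = 3474.
Minimum: 3474 at k=4.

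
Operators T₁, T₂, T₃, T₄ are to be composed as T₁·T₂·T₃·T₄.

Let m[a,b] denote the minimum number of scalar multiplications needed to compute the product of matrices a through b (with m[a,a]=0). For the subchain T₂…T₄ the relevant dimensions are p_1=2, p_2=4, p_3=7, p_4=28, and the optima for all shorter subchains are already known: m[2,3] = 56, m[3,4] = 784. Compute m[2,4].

448

m[2,4] = min over k∈[2,3] of m[2,k]+m[k+1,4]+p_{1}·p_k·p_{4}.
k=2: 0 + 784 + 2·4·28 = 1008; k=3: 56 + 0 + 2·7·28 = 448.
Minimum: 448 at k=3.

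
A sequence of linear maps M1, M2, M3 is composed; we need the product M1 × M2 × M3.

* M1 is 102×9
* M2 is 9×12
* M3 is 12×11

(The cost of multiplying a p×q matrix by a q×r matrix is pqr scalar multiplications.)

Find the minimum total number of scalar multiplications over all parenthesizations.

11286

Order (M1 × (M2 × M3)): (M2 × M3): 9×12 by 12×11 → 9×11, cost 9·12·11 = 1188; (M1 × (M2 × M3)): 102×9 by 9×11 → 102×11, cost 102·9·11 = 10098; cumulative 11286. Total 11286.
Order ((M1 × M2) × M3): (M1 × M2): 102×9 by 9×12 → 102×12, cost 102·9·12 = 11016; ((M1 × M2) × M3): 102×12 by 12×11 → 102×11, cost 102·12·11 = 13464; cumulative 24480. Total 24480.
Minimum: 11286.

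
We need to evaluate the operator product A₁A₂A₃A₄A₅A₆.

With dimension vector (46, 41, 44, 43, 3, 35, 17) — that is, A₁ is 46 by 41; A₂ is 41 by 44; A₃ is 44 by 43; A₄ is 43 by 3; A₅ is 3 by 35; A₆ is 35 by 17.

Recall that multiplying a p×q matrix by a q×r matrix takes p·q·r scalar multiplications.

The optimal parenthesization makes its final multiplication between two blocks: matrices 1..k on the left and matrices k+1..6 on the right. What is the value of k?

Adjacent pairs: A₁A₂ = 46·41·44 = 82984; A₂A₃ = 41·44·43 = 77572; A₃A₄ = 44·43·3 = 5676; A₄A₅ = 43·3·35 = 4515; A₅A₆ = 3·35·17 = 1785.
Length 3: A₁..A₃: k=1: 0+77572+46·41·43=158670; k=2: 82984+0+46·44·43=170016 → min 158670 | A₂..A₄: k=2: 0+5676+41·44·3=11088; k=3: 77572+0+41·43·3=82861 → min 11088 | A₃..A₅: k=3: 0+4515+44·43·35=70735; k=4: 5676+0+44·3·35=10296 → min 10296 | A₄..A₆: k=4: 0+1785+43·3·17=3978; k=5: 4515+0+43·35·17=30100 → min 3978.
Length 4: A₁..A₄: k=1: 0+11088+46·41·3=16746; k=2: 82984+5676+46·44·3=94732; k=3: 158670+0+46·43·3=164604 → min 16746 | A₂..A₅: k=2: 0+10296+41·44·35=73436; k=3: 77572+4515+41·43·35=143792; k=4: 11088+0+41·3·35=15393 → min 15393 | A₃..A₆: k=3: 0+3978+44·43·17=36142; k=4: 5676+1785+44·3·17=9705; k=5: 10296+0+44·35·17=36476 → min 9705.
Length 5: A₁..A₅: k=1: 0+15393+46·41·35=81403; k=2: 82984+10296+46·44·35=164120; k=3: 158670+4515+46·43·35=232415; k=4: 16746+0+46·3·35=21576 → min 21576 | A₂..A₆: k=2: 0+9705+41·44·17=40373; k=3: 77572+3978+41·43·17=111521; k=4: 11088+1785+41·3·17=14964; k=5: 15393+0+41·35·17=39788 → min 14964.
Top-level splits: k=1: (A₁..A₁)·(A₂..A₆) → 0+14964+46·41·17 = 47026; k=2: (A₁..A₂)·(A₃..A₆) → 82984+9705+46·44·17 = 127097; k=3: (A₁..A₃)·(A₄..A₆) → 158670+3978+46·43·17 = 196274; k=4: (A₁..A₄)·(A₅..A₆) → 16746+1785+46·3·17 = 20877; k=5: (A₁..A₅)·(A₆..A₆) → 21576+0+46·35·17 = 48946.
Best split is after A₄, i.e. k = 4.

4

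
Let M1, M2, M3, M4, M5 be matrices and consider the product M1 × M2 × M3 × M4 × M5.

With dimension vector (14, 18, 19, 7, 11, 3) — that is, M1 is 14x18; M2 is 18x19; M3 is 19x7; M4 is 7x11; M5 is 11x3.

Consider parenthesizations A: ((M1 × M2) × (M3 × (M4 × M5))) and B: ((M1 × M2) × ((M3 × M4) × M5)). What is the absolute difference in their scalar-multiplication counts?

Order A = ((M1 × M2) × (M3 × (M4 × M5))): (M1 × M2): 14×18 by 18×19 → 14×19, cost 14·18·19 = 4788; (M4 × M5): 7×11 by 11×3 → 7×3, cost 7·11·3 = 231; (M3 × (M4 × M5)): 19×7 by 7×3 → 19×3, cost 19·7·3 = 399; cumulative 630; ((M1 × M2) × (M3 × (M4 × M5))): 14×19 by 19×3 → 14×3, cost 14·19·3 = 798; cumulative 6216. Total 6216.
Order B = ((M1 × M2) × ((M3 × M4) × M5)): (M1 × M2): 14×18 by 18×19 → 14×19, cost 14·18·19 = 4788; (M3 × M4): 19×7 by 7×11 → 19×11, cost 19·7·11 = 1463; ((M3 × M4) × M5): 19×11 by 11×3 → 19×3, cost 19·11·3 = 627; cumulative 2090; ((M1 × M2) × ((M3 × M4) × M5)): 14×19 by 19×3 → 14×3, cost 14·19·3 = 798; cumulative 7676. Total 7676.
Difference: |6216 − 7676| = 1460.

1460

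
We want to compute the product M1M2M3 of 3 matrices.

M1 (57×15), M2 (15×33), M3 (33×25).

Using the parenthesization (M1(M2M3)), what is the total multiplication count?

(M2M3): 15×33 by 33×25 → 15×25, cost 15·33·25 = 12375
(M1(M2M3)): 57×15 by 15×25 → 57×25, cost 57·15·25 = 21375; cumulative 33750
Total: 33750 scalar multiplications.

33750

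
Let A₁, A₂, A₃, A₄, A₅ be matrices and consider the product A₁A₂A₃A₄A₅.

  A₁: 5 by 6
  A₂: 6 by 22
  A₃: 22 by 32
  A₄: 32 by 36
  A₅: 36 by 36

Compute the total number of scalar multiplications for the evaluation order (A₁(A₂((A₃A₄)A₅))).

(A₃A₄): 22×32 by 32×36 → 22×36, cost 22·32·36 = 25344
((A₃A₄)A₅): 22×36 by 36×36 → 22×36, cost 22·36·36 = 28512; cumulative 53856
(A₂((A₃A₄)A₅)): 6×22 by 22×36 → 6×36, cost 6·22·36 = 4752; cumulative 58608
(A₁(A₂((A₃A₄)A₅))): 5×6 by 6×36 → 5×36, cost 5·6·36 = 1080; cumulative 59688
Total: 59688 scalar multiplications.

59688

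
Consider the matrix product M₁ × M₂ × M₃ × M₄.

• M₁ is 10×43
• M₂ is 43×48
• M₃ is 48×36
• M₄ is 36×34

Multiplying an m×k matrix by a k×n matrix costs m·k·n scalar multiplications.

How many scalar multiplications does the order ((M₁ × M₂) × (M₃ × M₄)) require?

95712

(M₁ × M₂): 10×43 by 43×48 → 10×48, cost 10·43·48 = 20640
(M₃ × M₄): 48×36 by 36×34 → 48×34, cost 48·36·34 = 58752
((M₁ × M₂) × (M₃ × M₄)): 10×48 by 48×34 → 10×34, cost 10·48·34 = 16320; cumulative 95712
Total: 95712 scalar multiplications.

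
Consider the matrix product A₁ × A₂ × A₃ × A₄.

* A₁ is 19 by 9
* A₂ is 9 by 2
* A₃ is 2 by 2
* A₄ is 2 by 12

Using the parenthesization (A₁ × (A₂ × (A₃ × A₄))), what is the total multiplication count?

2316

(A₃ × A₄): 2×2 by 2×12 → 2×12, cost 2·2·12 = 48
(A₂ × (A₃ × A₄)): 9×2 by 2×12 → 9×12, cost 9·2·12 = 216; cumulative 264
(A₁ × (A₂ × (A₃ × A₄))): 19×9 by 9×12 → 19×12, cost 19·9·12 = 2052; cumulative 2316
Total: 2316 scalar multiplications.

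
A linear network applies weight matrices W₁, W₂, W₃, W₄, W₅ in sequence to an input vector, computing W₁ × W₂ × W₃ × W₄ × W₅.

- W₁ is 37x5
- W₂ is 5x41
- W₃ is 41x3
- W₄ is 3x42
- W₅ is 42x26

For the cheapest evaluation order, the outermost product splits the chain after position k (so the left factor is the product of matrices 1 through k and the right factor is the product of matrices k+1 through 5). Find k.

Adjacent pairs: W₁W₂ = 37·5·41 = 7585; W₂W₃ = 5·41·3 = 615; W₃W₄ = 41·3·42 = 5166; W₄W₅ = 3·42·26 = 3276.
Length 3: W₁..W₃: k=1: 0+615+37·5·3=1170; k=2: 7585+0+37·41·3=12136 → min 1170 | W₂..W₄: k=2: 0+5166+5·41·42=13776; k=3: 615+0+5·3·42=1245 → min 1245 | W₃..W₅: k=3: 0+3276+41·3·26=6474; k=4: 5166+0+41·42·26=49938 → min 6474.
Length 4: W₁..W₄: k=1: 0+1245+37·5·42=9015; k=2: 7585+5166+37·41·42=76465; k=3: 1170+0+37·3·42=5832 → min 5832 | W₂..W₅: k=2: 0+6474+5·41·26=11804; k=3: 615+3276+5·3·26=4281; k=4: 1245+0+5·42·26=6705 → min 4281.
Top-level splits: k=1: (W₁..W₁)·(W₂..W₅) → 0+4281+37·5·26 = 9091; k=2: (W₁..W₂)·(W₃..W₅) → 7585+6474+37·41·26 = 53501; k=3: (W₁..W₃)·(W₄..W₅) → 1170+3276+37·3·26 = 7332; k=4: (W₁..W₄)·(W₅..W₅) → 5832+0+37·42·26 = 46236.
Best split is after W₃, i.e. k = 3.

3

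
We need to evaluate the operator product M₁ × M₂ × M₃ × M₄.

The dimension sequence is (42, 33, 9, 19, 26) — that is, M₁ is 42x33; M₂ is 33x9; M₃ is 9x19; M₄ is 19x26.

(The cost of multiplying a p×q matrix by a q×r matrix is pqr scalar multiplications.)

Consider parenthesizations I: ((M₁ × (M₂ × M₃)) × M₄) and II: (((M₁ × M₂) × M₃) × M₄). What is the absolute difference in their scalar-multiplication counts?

Order I = ((M₁ × (M₂ × M₃)) × M₄): (M₂ × M₃): 33×9 by 9×19 → 33×19, cost 33·9·19 = 5643; (M₁ × (M₂ × M₃)): 42×33 by 33×19 → 42×19, cost 42·33·19 = 26334; cumulative 31977; ((M₁ × (M₂ × M₃)) × M₄): 42×19 by 19×26 → 42×26, cost 42·19·26 = 20748; cumulative 52725. Total 52725.
Order II = (((M₁ × M₂) × M₃) × M₄): (M₁ × M₂): 42×33 by 33×9 → 42×9, cost 42·33·9 = 12474; ((M₁ × M₂) × M₃): 42×9 by 9×19 → 42×19, cost 42·9·19 = 7182; cumulative 19656; (((M₁ × M₂) × M₃) × M₄): 42×19 by 19×26 → 42×26, cost 42·19·26 = 20748; cumulative 40404. Total 40404.
Difference: |52725 − 40404| = 12321.

12321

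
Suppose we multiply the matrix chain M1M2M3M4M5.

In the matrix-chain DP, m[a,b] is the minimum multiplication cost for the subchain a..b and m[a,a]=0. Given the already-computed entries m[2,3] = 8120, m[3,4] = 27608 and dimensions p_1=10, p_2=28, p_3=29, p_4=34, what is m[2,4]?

m[2,4] = min over k∈[2,3] of m[2,k]+m[k+1,4]+p_{1}·p_k·p_{4}.
k=2: 0 + 27608 + 10·28·34 = 37128; k=3: 8120 + 0 + 10·29·34 = 17980.
Minimum: 17980 at k=3.

17980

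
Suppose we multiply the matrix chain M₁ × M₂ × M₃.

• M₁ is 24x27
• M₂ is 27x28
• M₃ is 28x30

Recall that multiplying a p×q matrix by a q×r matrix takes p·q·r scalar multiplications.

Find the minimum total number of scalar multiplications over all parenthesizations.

38304

Order (M₁ × (M₂ × M₃)): (M₂ × M₃): 27×28 by 28×30 → 27×30, cost 27·28·30 = 22680; (M₁ × (M₂ × M₃)): 24×27 by 27×30 → 24×30, cost 24·27·30 = 19440; cumulative 42120. Total 42120.
Order ((M₁ × M₂) × M₃): (M₁ × M₂): 24×27 by 27×28 → 24×28, cost 24·27·28 = 18144; ((M₁ × M₂) × M₃): 24×28 by 28×30 → 24×30, cost 24·28·30 = 20160; cumulative 38304. Total 38304.
Minimum: 38304.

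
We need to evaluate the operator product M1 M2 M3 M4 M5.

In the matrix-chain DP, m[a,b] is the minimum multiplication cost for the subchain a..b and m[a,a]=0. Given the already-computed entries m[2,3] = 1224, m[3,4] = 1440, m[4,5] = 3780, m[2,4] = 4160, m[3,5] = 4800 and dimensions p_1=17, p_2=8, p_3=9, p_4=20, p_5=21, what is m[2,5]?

7656

m[2,5] = min over k∈[2,4] of m[2,k]+m[k+1,5]+p_{1}·p_k·p_{5}.
k=2: 0 + 4800 + 17·8·21 = 7656; k=3: 1224 + 3780 + 17·9·21 = 8217; k=4: 4160 + 0 + 17·20·21 = 11300.
Minimum: 7656 at k=2.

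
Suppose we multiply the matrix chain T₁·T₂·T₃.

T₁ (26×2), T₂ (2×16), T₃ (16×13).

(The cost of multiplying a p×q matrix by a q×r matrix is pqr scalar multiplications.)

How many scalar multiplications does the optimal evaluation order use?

1092

Order (T₁·(T₂·T₃)): (T₂·T₃): 2×16 by 16×13 → 2×13, cost 2·16·13 = 416; (T₁·(T₂·T₃)): 26×2 by 2×13 → 26×13, cost 26·2·13 = 676; cumulative 1092. Total 1092.
Order ((T₁·T₂)·T₃): (T₁·T₂): 26×2 by 2×16 → 26×16, cost 26·2·16 = 832; ((T₁·T₂)·T₃): 26×16 by 16×13 → 26×13, cost 26·16·13 = 5408; cumulative 6240. Total 6240.
Minimum: 1092.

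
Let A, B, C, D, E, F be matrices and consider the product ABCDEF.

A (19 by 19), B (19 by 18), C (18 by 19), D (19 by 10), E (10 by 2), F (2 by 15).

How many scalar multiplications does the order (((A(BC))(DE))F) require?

(BC): 19×18 by 18×19 → 19×19, cost 19·18·19 = 6498
(A(BC)): 19×19 by 19×19 → 19×19, cost 19·19·19 = 6859; cumulative 13357
(DE): 19×10 by 10×2 → 19×2, cost 19·10·2 = 380
((A(BC))(DE)): 19×19 by 19×2 → 19×2, cost 19·19·2 = 722; cumulative 14459
(((A(BC))(DE))F): 19×2 by 2×15 → 19×15, cost 19·2·15 = 570; cumulative 15029
Total: 15029 scalar multiplications.

15029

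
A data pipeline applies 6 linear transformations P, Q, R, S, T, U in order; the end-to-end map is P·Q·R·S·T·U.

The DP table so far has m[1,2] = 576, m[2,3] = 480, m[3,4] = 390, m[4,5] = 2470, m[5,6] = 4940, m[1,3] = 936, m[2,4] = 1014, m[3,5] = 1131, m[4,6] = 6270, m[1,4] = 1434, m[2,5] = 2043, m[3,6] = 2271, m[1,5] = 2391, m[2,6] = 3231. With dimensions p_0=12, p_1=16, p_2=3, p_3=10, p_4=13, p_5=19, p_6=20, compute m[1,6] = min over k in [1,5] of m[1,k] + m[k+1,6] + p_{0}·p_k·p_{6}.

3567

m[1,6] = min over k∈[1,5] of m[1,k]+m[k+1,6]+p_{0}·p_k·p_{6}.
k=1: 0 + 3231 + 12·16·20 = 7071; k=2: 576 + 2271 + 12·3·20 = 3567; k=3: 936 + 6270 + 12·10·20 = 9606; k=4: 1434 + 4940 + 12·13·20 = 9494; k=5: 2391 + 0 + 12·19·20 = 6951.
Minimum: 3567 at k=2.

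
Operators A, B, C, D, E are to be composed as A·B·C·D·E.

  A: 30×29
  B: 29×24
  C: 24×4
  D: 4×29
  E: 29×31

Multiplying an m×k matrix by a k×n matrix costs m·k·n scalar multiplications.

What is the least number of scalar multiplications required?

13580

Adjacent pairs: AB = 30·29·24 = 20880; BC = 29·24·4 = 2784; CD = 24·4·29 = 2784; DE = 4·29·31 = 3596.
Length 3: A..C: k=1: 0+2784+30·29·4=6264; k=2: 20880+0+30·24·4=23760 → min 6264 | B..D: k=2: 0+2784+29·24·29=22968; k=3: 2784+0+29·4·29=6148 → min 6148 | C..E: k=3: 0+3596+24·4·31=6572; k=4: 2784+0+24·29·31=24360 → min 6572.
Length 4: A..D: k=1: 0+6148+30·29·29=31378; k=2: 20880+2784+30·24·29=44544; k=3: 6264+0+30·4·29=9744 → min 9744 | B..E: k=2: 0+6572+29·24·31=28148; k=3: 2784+3596+29·4·31=9976; k=4: 6148+0+29·29·31=32219 → min 9976.
Length 5: A..E: k=1: 0+9976+30·29·31=36946; k=2: 20880+6572+30·24·31=49772; k=3: 6264+3596+30·4·31=13580; k=4: 9744+0+30·29·31=36714 → min 13580.
Optimal order: ((A·(B·C))·(D·E)) with cost 13580.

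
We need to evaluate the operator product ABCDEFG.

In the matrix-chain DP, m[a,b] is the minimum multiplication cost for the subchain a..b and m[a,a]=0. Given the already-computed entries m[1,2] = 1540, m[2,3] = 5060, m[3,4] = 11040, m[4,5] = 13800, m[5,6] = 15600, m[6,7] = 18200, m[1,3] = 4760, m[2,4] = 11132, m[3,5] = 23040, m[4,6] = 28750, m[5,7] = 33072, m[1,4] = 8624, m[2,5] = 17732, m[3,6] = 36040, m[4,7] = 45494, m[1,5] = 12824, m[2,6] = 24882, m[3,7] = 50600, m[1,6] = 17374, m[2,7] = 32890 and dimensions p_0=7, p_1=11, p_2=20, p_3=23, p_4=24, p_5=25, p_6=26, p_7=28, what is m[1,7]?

m[1,7] = min over k∈[1,6] of m[1,k]+m[k+1,7]+p_{0}·p_k·p_{7}.
k=1: 0 + 32890 + 7·11·28 = 35046; k=2: 1540 + 50600 + 7·20·28 = 56060; k=3: 4760 + 45494 + 7·23·28 = 54762; k=4: 8624 + 33072 + 7·24·28 = 46400; k=5: 12824 + 18200 + 7·25·28 = 35924; k=6: 17374 + 0 + 7·26·28 = 22470.
Minimum: 22470 at k=6.

22470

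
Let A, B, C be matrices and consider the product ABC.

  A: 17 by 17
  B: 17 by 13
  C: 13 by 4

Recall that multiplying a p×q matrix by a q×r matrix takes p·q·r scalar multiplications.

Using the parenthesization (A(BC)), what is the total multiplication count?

(BC): 17×13 by 13×4 → 17×4, cost 17·13·4 = 884
(A(BC)): 17×17 by 17×4 → 17×4, cost 17·17·4 = 1156; cumulative 2040
Total: 2040 scalar multiplications.

2040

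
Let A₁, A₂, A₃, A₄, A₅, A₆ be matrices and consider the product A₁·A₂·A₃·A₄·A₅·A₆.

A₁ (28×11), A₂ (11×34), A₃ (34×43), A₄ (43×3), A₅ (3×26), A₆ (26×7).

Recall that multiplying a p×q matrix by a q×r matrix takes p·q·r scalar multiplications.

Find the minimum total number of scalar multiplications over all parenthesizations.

7566

Adjacent pairs: A₁A₂ = 28·11·34 = 10472; A₂A₃ = 11·34·43 = 16082; A₃A₄ = 34·43·3 = 4386; A₄A₅ = 43·3·26 = 3354; A₅A₆ = 3·26·7 = 546.
Length 3: A₁..A₃: k=1: 0+16082+28·11·43=29326; k=2: 10472+0+28·34·43=51408 → min 29326 | A₂..A₄: k=2: 0+4386+11·34·3=5508; k=3: 16082+0+11·43·3=17501 → min 5508 | A₃..A₅: k=3: 0+3354+34·43·26=41366; k=4: 4386+0+34·3·26=7038 → min 7038 | A₄..A₆: k=4: 0+546+43·3·7=1449; k=5: 3354+0+43·26·7=11180 → min 1449.
Length 4: A₁..A₄: k=1: 0+5508+28·11·3=6432; k=2: 10472+4386+28·34·3=17714; k=3: 29326+0+28·43·3=32938 → min 6432 | A₂..A₅: k=2: 0+7038+11·34·26=16762; k=3: 16082+3354+11·43·26=31734; k=4: 5508+0+11·3·26=6366 → min 6366 | A₃..A₆: k=3: 0+1449+34·43·7=11683; k=4: 4386+546+34·3·7=5646; k=5: 7038+0+34·26·7=13226 → min 5646.
Length 5: A₁..A₅: k=1: 0+6366+28·11·26=14374; k=2: 10472+7038+28·34·26=42262; k=3: 29326+3354+28·43·26=63984; k=4: 6432+0+28·3·26=8616 → min 8616 | A₂..A₆: k=2: 0+5646+11·34·7=8264; k=3: 16082+1449+11·43·7=20842; k=4: 5508+546+11·3·7=6285; k=5: 6366+0+11·26·7=8368 → min 6285.
Length 6: A₁..A₆: k=1: 0+6285+28·11·7=8441; k=2: 10472+5646+28·34·7=22782; k=3: 29326+1449+28·43·7=39203; k=4: 6432+546+28·3·7=7566; k=5: 8616+0+28·26·7=13712 → min 7566.
Optimal order: ((A₁·(A₂·(A₃·A₄)))·(A₅·A₆)) with cost 7566.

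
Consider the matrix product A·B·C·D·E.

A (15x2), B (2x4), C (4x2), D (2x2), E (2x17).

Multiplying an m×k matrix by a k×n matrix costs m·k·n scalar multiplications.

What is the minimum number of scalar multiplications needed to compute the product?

Adjacent pairs: AB = 15·2·4 = 120; BC = 2·4·2 = 16; CD = 4·2·2 = 16; DE = 2·2·17 = 68.
Length 3: A..C: k=1: 0+16+15·2·2=76; k=2: 120+0+15·4·2=240 → min 76 | B..D: k=2: 0+16+2·4·2=32; k=3: 16+0+2·2·2=24 → min 24 | C..E: k=3: 0+68+4·2·17=204; k=4: 16+0+4·2·17=152 → min 152.
Length 4: A..D: k=1: 0+24+15·2·2=84; k=2: 120+16+15·4·2=256; k=3: 76+0+15·2·2=136 → min 84 | B..E: k=2: 0+152+2·4·17=288; k=3: 16+68+2·2·17=152; k=4: 24+0+2·2·17=92 → min 92.
Length 5: A..E: k=1: 0+92+15·2·17=602; k=2: 120+152+15·4·17=1292; k=3: 76+68+15·2·17=654; k=4: 84+0+15·2·17=594 → min 594.
Optimal order: ((A·((B·C)·D))·E) with cost 594.

594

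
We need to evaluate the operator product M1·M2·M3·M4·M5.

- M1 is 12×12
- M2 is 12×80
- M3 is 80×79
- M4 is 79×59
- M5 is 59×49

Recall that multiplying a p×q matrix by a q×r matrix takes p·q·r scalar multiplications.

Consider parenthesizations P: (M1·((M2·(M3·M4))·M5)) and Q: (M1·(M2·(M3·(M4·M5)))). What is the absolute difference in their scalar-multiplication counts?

Order P = (M1·((M2·(M3·M4))·M5)): (M3·M4): 80×79 by 79×59 → 80×59, cost 80·79·59 = 372880; (M2·(M3·M4)): 12×80 by 80×59 → 12×59, cost 12·80·59 = 56640; cumulative 429520; ((M2·(M3·M4))·M5): 12×59 by 59×49 → 12×49, cost 12·59·49 = 34692; cumulative 464212; (M1·((M2·(M3·M4))·M5)): 12×12 by 12×49 → 12×49, cost 12·12·49 = 7056; cumulative 471268. Total 471268.
Order Q = (M1·(M2·(M3·(M4·M5)))): (M4·M5): 79×59 by 59×49 → 79×49, cost 79·59·49 = 228389; (M3·(M4·M5)): 80×79 by 79×49 → 80×49, cost 80·79·49 = 309680; cumulative 538069; (M2·(M3·(M4·M5))): 12×80 by 80×49 → 12×49, cost 12·80·49 = 47040; cumulative 585109; (M1·(M2·(M3·(M4·M5)))): 12×12 by 12×49 → 12×49, cost 12·12·49 = 7056; cumulative 592165. Total 592165.
Difference: |471268 − 592165| = 120897.

120897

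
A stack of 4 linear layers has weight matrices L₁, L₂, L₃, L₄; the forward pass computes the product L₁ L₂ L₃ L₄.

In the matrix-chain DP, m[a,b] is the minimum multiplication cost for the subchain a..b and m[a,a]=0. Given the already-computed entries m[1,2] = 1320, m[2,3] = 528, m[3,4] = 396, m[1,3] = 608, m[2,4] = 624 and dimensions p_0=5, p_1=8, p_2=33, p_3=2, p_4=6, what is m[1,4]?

m[1,4] = min over k∈[1,3] of m[1,k]+m[k+1,4]+p_{0}·p_k·p_{4}.
k=1: 0 + 624 + 5·8·6 = 864; k=2: 1320 + 396 + 5·33·6 = 2706; k=3: 608 + 0 + 5·2·6 = 668.
Minimum: 668 at k=3.

668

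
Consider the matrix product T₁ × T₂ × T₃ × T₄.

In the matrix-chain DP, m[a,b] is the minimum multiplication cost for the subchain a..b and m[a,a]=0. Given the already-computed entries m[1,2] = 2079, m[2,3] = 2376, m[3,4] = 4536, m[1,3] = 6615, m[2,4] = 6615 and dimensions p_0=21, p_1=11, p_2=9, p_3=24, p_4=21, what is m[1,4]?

10584

m[1,4] = min over k∈[1,3] of m[1,k]+m[k+1,4]+p_{0}·p_k·p_{4}.
k=1: 0 + 6615 + 21·11·21 = 11466; k=2: 2079 + 4536 + 21·9·21 = 10584; k=3: 6615 + 0 + 21·24·21 = 17199.
Minimum: 10584 at k=2.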